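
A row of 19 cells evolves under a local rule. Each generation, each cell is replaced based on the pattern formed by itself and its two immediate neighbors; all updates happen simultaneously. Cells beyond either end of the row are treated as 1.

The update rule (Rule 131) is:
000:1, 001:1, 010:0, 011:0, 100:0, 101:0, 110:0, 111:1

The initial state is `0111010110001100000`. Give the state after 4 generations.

generation 1: 0010000000110001111
generation 2: 0100111111000110111
generation 3: 0001011110011000011
generation 4: 0110001100100011101

0110001100100011101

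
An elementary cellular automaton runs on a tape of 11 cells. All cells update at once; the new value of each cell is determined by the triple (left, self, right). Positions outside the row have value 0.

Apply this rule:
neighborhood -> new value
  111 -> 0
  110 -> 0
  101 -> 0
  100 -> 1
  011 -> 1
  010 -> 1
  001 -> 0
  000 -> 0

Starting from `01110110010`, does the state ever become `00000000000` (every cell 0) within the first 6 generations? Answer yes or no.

no

01000101011
01100101010
01010101011
01010101010
01010101011  (repeats generation 3; period 2)
generation 6: 01010101010
generation 6 is 01010101010, still not uniform 0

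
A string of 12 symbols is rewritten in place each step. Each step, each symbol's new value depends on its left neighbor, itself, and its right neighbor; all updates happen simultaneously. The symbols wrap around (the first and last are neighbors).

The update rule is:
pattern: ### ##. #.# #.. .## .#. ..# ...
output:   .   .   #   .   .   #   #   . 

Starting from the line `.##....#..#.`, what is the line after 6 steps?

.#..#..##...

#.....##.##.
#....#..#..#
....##.##.#.
...#..#..##.
..##.##.#...
.#..#..##...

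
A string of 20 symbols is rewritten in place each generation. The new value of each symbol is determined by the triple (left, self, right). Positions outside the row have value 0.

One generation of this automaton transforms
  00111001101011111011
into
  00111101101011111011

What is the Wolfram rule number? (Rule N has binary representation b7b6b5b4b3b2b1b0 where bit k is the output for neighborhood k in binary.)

position 3: 111 → 1  (bit 7 = 1)
position 4: 110 → 1  (bit 6 = 1)
position 9: 101 → 0  (bit 5 = 0)
position 5: 100 → 1  (bit 4 = 1)
position 2: 011 → 1  (bit 3 = 1)
position 10: 010 → 1  (bit 2 = 1)
position 1: 001 → 0  (bit 1 = 0)
position 0: 000 → 0  (bit 0 = 0)
bits b7..b0 = 11011100 = 220

220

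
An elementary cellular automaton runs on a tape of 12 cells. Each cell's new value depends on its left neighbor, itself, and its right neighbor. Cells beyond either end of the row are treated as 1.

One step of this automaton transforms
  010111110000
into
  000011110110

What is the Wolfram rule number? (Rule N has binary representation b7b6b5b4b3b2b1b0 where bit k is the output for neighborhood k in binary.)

193

position 4: 111 → 1  (bit 7 = 1)
position 7: 110 → 1  (bit 6 = 1)
position 0: 101 → 0  (bit 5 = 0)
position 8: 100 → 0  (bit 4 = 0)
position 3: 011 → 0  (bit 3 = 0)
position 1: 010 → 0  (bit 2 = 0)
position 11: 001 → 0  (bit 1 = 0)
position 9: 000 → 1  (bit 0 = 1)
bits b7..b0 = 11000001 = 193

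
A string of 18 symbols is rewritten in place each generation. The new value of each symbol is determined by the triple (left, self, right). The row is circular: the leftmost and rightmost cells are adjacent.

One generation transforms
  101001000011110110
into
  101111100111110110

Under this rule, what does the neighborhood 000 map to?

0

At position 7 the neighborhood is 000; the next row has 0 there.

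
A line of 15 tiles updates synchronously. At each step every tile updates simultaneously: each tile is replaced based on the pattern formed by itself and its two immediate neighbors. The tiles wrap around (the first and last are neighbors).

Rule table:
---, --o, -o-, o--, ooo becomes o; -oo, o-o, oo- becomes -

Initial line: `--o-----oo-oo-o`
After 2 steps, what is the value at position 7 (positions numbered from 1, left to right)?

oooooooo------o
ooooooo-oooooo-
position 7 holds o

o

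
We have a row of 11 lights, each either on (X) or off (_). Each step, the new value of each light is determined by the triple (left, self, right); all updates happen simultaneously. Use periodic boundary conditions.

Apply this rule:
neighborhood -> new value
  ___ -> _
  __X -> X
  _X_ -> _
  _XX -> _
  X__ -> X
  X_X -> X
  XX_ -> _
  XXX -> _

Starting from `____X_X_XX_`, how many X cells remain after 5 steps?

___X_X_X__X
X_X_X_X_XX_
_X_X_X_X__X
X_X_X_X_XX_  (repeats step 2; period 2)
step 5: _X_X_X_X__X
count of X: 5

5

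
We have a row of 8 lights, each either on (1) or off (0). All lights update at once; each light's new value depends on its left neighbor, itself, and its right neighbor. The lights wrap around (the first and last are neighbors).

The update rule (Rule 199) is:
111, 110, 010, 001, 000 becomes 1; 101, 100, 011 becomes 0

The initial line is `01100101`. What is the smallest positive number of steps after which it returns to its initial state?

2

00101101
01100101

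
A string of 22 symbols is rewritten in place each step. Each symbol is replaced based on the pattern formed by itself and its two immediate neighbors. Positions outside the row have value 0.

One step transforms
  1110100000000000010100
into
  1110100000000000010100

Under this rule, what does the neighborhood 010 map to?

1

At position 4 the neighborhood is 010; the next row has 1 there.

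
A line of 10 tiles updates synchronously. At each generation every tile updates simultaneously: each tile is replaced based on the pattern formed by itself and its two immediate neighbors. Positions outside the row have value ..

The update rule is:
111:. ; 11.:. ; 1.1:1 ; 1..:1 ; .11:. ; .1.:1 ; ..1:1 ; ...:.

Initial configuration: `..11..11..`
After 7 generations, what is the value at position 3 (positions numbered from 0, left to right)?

.

.1..11..1.
1111..1111
....11....
...1..1...
..111111..
.1......1.
111....111
position 3 holds .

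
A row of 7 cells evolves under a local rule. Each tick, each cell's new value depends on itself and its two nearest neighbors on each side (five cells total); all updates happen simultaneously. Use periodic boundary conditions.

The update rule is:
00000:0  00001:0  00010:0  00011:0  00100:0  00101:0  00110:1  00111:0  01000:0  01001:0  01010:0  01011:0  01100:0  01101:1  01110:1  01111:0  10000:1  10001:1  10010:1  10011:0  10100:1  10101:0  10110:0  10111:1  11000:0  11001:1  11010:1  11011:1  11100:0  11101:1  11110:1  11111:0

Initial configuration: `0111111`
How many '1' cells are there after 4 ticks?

tick 1: 1100011
tick 2: 1001000
tick 3: 0010010
tick 4: 1000100
count of 1: 2

2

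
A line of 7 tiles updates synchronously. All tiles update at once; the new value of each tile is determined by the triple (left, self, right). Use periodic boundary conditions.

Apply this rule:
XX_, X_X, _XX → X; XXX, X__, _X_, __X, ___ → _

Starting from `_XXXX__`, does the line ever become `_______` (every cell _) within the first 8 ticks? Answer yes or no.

yes

tick 1: _X__X__
tick 2: _______
all cells are _ at tick 2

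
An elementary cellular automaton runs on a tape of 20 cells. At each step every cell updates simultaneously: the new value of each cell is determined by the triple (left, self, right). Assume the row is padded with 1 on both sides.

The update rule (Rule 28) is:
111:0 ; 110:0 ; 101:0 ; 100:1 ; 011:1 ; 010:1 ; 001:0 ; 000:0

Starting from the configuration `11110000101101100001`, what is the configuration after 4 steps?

00001000101001010001
10001100101101011001
01001010101001010101
01101010101101010101

01101010101101010101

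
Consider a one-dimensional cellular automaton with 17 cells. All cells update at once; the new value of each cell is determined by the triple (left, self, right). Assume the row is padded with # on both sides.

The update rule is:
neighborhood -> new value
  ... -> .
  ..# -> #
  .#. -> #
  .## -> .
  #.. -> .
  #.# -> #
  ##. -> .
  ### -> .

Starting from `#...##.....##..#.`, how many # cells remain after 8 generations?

5

...#......#...###
..##.....##..#...
.#......#...##..#
##.....##..#...#.
......#...##..###
.....##..#...#...
....#...##..##..#
...##..#...#...#.
count of #: 5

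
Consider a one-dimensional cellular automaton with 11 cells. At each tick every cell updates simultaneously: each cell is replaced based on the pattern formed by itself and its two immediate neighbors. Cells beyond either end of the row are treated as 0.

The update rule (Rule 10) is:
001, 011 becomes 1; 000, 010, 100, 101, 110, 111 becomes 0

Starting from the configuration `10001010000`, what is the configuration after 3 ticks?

01000000000

tick 1: 00010000000
tick 2: 00100000000
tick 3: 01000000000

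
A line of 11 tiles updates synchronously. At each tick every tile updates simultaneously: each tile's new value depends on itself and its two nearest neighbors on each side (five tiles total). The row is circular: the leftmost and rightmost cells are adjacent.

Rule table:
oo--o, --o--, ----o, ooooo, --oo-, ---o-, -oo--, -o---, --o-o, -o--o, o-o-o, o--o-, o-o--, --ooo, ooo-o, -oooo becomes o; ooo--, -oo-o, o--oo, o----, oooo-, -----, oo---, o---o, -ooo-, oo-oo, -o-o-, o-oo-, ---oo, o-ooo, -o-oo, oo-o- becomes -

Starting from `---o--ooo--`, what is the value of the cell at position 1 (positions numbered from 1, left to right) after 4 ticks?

-oooo-o----
-oo-o-oo--o
----o--oooo
--oooo-oo--
position 1 holds -

-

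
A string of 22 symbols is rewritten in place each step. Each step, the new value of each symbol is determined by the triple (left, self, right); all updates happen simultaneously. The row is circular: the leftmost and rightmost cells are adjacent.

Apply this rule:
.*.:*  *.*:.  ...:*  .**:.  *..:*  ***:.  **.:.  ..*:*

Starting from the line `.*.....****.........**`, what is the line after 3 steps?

step 1: .******....*********..
step 2: *......****.........**
step 3: .******....*********..

.******....*********..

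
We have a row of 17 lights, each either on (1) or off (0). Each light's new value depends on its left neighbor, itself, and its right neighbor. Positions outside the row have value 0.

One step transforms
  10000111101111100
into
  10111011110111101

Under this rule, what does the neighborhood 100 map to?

At position 1 the neighborhood is 100; the next row has 0 there.

0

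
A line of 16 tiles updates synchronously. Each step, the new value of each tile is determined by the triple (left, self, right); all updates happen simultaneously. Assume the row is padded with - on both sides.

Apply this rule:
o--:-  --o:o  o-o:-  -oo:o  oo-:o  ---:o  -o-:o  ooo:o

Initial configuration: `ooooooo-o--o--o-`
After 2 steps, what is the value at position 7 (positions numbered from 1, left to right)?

ooooooo-o-oo-oo-
ooooooo-o-oo-oo-
position 7 holds o

o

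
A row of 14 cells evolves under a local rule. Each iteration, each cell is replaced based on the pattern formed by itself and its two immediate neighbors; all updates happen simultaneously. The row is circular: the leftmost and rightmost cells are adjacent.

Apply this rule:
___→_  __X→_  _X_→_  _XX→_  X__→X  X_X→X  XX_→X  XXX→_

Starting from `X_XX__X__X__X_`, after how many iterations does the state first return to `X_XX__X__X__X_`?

14

_X_XX__X__X__X
X_X_XX__X__X__
_X_X_XX__X__X_
__X_X_XX__X__X
X__X_X_XX__X__
_X__X_X_XX__X_
__X__X_X_XX__X
X__X__X_X_XX__
_X__X__X_X_XX_
__X__X__X_X_XX
X__X__X__X_X_X
XX__X__X__X_X_
_XX__X__X__X_X
X_XX__X__X__X_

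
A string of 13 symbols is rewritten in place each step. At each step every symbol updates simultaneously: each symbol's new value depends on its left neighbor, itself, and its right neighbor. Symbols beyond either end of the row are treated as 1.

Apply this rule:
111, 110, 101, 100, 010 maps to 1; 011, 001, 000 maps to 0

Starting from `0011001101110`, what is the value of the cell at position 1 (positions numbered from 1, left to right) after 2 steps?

1001100110111
1100110011011
position 1 holds 1

1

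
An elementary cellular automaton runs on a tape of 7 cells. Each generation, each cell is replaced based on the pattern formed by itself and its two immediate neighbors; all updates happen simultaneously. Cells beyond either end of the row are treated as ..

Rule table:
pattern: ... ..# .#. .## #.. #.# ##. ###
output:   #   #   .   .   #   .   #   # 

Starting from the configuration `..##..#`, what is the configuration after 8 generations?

##.###.
.#..###
#.##.##
...#..#
###.##.
.##..##
#.###.#
...##..

...##..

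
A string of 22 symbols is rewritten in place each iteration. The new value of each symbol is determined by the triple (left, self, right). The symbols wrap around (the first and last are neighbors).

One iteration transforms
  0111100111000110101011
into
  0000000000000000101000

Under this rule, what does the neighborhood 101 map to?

0

At position 0 the neighborhood is 101; the next row has 0 there.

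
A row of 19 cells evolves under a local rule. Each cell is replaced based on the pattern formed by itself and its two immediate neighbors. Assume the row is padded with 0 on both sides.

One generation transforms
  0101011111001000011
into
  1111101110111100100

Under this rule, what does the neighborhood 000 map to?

At position 14 the neighborhood is 000; the next row has 0 there.

0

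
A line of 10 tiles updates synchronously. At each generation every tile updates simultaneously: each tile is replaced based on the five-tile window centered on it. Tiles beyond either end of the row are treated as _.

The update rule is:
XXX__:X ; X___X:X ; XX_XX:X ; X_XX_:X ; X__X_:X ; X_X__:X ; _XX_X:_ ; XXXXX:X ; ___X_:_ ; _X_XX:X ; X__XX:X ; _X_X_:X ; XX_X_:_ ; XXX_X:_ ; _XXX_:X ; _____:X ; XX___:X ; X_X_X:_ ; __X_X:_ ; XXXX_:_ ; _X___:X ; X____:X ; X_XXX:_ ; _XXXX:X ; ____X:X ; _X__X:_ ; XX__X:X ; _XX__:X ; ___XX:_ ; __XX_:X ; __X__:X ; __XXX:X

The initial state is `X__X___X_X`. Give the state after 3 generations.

generation 1: X_XXXX__XX
generation 2: _X_X_XXXXX
generation 3: __X_X_XX_X

__X_X_XX_X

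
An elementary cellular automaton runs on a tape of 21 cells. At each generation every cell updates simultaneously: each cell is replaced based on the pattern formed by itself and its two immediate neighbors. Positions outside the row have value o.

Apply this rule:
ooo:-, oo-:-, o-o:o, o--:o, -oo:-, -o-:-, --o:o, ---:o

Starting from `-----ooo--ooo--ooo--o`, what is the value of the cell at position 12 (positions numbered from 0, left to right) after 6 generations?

o

generation 1: ooooo---oo---oo---oo-
generation 2: -----ooo--ooo--ooo--o  (repeats generation 0; period 2)
generation 6: -----ooo--ooo--ooo--o
position 12 holds o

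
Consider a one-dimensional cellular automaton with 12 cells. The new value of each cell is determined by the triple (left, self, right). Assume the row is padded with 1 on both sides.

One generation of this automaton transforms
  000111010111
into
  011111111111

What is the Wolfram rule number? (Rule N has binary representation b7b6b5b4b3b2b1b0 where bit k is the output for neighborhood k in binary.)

position 4: 111 → 1  (bit 7 = 1)
position 5: 110 → 1  (bit 6 = 1)
position 6: 101 → 1  (bit 5 = 1)
position 0: 100 → 0  (bit 4 = 0)
position 3: 011 → 1  (bit 3 = 1)
position 7: 010 → 1  (bit 2 = 1)
position 2: 001 → 1  (bit 1 = 1)
position 1: 000 → 1  (bit 0 = 1)
bits b7..b0 = 11101111 = 239

239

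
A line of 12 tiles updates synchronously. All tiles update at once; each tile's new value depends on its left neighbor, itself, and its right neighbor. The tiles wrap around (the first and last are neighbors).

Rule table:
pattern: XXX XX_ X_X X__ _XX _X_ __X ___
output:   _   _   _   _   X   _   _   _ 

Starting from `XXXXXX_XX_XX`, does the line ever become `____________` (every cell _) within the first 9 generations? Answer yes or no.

generation 1: _______X__X_
generation 2: ____________
all cells are _ at generation 2

yes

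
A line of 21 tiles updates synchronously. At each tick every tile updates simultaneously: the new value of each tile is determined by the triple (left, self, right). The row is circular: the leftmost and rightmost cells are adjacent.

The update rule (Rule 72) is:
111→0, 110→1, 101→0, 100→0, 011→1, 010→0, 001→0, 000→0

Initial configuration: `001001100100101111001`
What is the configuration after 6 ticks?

tick 1: 000001100000001001000
tick 2: 000001100000000000000
tick 3: 000001100000000000000  (fixed point — unchanged through tick 6)

000001100000000000000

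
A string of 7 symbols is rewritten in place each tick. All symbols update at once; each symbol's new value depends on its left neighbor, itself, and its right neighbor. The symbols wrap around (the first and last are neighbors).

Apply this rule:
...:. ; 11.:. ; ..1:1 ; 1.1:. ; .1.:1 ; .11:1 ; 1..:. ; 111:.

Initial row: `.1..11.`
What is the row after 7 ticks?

tick 1: 11.11..
tick 2: 1..1..1
tick 3: ..11.11
tick 4: .11..1.
tick 5: 11..11.
tick 6: 1..11..
tick 7: 1.11..1

1.11..1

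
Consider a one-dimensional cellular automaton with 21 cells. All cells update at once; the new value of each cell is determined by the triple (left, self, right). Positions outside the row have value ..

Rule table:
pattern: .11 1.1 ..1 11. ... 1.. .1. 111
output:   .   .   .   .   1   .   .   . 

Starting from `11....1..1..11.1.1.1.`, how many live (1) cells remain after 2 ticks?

17

...11................
11....111111111111111
count of 1: 17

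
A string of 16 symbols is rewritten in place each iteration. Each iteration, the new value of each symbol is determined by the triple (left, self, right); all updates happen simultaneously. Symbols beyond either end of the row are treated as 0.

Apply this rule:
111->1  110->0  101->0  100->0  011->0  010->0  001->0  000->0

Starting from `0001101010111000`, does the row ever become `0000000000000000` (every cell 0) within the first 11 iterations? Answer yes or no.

yes

0000000000010000
0000000000000000
all cells are 0 at iteration 2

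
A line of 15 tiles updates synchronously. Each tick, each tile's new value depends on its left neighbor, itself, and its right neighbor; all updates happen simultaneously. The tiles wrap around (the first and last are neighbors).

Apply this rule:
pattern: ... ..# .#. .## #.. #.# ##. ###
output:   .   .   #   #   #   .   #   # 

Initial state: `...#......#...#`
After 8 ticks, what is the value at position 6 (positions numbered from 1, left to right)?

#

tick 1: #..##.....##..#
tick 2: ##.###....###.#
tick 3: ##.####...###.#
tick 4: ##.#####..###.#
tick 5: ##.######.###.#
tick 6: ##.######.###.#  (fixed point — unchanged through tick 8)
position 6 holds #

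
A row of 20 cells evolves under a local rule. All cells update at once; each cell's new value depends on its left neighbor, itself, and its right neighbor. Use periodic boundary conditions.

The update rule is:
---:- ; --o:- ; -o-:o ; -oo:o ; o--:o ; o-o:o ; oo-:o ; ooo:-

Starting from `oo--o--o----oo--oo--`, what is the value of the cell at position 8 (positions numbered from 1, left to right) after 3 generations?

ooo-oo-oo---ooo-ooo-
o-oooooooo--o-ooo-oo
ooo------oo-ooo-ooo-
position 8 holds -

-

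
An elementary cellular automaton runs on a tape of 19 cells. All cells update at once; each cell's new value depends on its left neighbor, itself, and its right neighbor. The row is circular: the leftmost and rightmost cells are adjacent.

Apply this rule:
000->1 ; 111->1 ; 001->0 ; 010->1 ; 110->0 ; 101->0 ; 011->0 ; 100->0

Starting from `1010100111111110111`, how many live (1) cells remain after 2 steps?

step 1: 0010100011111100011
step 2: 0010101001111001000
count of 1: 8

8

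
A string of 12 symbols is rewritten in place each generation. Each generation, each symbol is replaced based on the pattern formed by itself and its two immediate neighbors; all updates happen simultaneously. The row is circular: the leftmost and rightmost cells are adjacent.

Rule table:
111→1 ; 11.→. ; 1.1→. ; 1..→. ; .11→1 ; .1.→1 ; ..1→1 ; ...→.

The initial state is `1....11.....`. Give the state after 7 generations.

1...11.....1
...11.....11
..11.....11.
.11.....11..
11.....11...
1.....11...1
.....11...11

.....11...11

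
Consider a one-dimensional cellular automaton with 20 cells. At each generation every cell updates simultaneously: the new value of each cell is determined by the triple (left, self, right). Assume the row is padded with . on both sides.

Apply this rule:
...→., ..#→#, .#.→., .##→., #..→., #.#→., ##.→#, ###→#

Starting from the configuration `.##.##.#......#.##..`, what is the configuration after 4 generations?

#.#..#.......#...#..
....#.......#...#...
...#.......#...#....
..#.......#...#.....

..#.......#...#.....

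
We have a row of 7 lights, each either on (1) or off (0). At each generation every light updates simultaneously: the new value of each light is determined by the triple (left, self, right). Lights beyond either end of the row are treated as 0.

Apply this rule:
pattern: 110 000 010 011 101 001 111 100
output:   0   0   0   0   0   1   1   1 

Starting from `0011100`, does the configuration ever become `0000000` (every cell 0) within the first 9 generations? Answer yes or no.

yes

generation 1: 0101010
generation 2: 1000001
generation 3: 0100010
generation 4: 1010101
generation 5: 0000000
all cells are 0 at generation 5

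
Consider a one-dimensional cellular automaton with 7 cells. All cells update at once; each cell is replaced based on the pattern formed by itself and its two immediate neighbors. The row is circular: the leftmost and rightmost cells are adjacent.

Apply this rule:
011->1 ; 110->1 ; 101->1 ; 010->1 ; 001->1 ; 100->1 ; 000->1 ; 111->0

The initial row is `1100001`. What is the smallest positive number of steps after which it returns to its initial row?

2

0111111
1100001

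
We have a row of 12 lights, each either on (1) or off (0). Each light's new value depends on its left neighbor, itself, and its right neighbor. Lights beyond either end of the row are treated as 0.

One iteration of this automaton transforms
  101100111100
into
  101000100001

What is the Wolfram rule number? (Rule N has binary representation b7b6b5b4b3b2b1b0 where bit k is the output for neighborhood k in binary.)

13

position 7: 111 → 0  (bit 7 = 0)
position 3: 110 → 0  (bit 6 = 0)
position 1: 101 → 0  (bit 5 = 0)
position 4: 100 → 0  (bit 4 = 0)
position 2: 011 → 1  (bit 3 = 1)
position 0: 010 → 1  (bit 2 = 1)
position 5: 001 → 0  (bit 1 = 0)
position 11: 000 → 1  (bit 0 = 1)
bits b7..b0 = 00001101 = 13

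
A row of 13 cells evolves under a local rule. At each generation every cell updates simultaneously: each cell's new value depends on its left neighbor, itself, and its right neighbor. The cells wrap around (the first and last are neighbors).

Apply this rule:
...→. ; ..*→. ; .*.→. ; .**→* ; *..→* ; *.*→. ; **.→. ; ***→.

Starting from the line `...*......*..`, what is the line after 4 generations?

generation 1: ....*......*.
generation 2: .....*......*
generation 3: *.....*......
generation 4: .*.....*.....

.*.....*.....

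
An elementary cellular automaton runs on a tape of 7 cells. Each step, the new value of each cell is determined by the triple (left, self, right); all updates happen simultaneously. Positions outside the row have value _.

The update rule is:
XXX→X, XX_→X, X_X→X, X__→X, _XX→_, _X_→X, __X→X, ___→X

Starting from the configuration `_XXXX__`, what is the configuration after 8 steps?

step 1: X_XXXXX
step 2: XX_XXXX
step 3: _XX_XXX
step 4: X_XX_XX
step 5: XX_XX_X
step 6: _XX_XXX  (repeats step 3; period 3)
step 8: XX_XX_X

XX_XX_X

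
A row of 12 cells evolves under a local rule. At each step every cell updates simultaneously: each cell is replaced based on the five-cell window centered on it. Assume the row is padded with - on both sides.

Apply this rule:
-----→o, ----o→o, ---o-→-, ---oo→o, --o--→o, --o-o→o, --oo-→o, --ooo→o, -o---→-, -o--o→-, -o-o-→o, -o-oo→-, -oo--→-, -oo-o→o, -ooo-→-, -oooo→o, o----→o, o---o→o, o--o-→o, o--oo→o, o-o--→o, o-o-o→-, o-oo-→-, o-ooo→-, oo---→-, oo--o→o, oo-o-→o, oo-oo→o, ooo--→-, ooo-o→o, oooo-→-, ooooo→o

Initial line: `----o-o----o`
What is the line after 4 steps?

ooo-ooo-oo-o
o-oo--oo-ooo
o---ooooo---
o-ooooo---oo

o-ooooo---oo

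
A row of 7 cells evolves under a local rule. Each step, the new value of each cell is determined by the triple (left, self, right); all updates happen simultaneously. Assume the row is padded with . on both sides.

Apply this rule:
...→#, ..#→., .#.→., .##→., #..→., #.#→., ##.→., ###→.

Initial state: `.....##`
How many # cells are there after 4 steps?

step 1: ####...
step 2: .....##  (repeats step 0; period 2)
step 4: .....##
count of #: 2

2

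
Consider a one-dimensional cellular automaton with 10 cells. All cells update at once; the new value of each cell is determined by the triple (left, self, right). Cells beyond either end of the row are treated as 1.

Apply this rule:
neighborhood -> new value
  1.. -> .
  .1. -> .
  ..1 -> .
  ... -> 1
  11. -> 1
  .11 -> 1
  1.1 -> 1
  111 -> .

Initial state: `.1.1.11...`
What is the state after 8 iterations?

1.1.111.1.
11.11.11.1
.111111111
11........
.1.111111.
1.11....11
1111.11.1.
...11111.1

...11111.1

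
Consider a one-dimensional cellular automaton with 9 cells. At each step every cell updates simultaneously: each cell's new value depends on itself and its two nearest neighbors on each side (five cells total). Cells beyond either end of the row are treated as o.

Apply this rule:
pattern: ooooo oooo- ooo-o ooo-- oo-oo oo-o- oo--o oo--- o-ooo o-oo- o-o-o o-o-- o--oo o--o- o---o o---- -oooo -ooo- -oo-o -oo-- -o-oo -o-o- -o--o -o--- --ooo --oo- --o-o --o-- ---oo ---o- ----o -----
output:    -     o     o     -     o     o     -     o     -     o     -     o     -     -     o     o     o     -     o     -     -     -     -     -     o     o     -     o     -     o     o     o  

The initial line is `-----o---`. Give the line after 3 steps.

step 1: oooooo-o-
step 2: ----ooo--
step 3: ooo-o----

ooo-o----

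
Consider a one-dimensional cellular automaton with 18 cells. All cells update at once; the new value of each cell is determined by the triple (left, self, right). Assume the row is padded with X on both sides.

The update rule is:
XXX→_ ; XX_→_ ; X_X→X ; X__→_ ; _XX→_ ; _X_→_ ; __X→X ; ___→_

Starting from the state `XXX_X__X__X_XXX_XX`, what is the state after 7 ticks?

X__X_X___X__X_X_X_

tick 1: ___X__X__X_X___X__
tick 2: __X__X__X_X___X__X
tick 3: _X__X__X_X___X__X_
tick 4: X__X__X_X___X__X_X
tick 5: __X__X_X___X__X_X_
tick 6: _X__X_X___X__X_X_X
tick 7: X__X_X___X__X_X_X_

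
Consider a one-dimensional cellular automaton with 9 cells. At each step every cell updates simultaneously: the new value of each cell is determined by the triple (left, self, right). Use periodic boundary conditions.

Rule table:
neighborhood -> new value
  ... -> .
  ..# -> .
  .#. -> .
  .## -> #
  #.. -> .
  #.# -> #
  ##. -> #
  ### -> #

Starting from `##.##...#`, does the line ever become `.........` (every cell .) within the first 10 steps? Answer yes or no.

no

#####...#
#####...#  (fixed point — unchanged through step 10)
step 10 is #####...#, still not uniform .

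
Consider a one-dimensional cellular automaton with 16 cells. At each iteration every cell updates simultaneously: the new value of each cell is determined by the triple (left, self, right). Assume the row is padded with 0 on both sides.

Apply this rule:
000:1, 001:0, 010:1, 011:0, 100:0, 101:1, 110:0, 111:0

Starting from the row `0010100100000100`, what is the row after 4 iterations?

1100000110101111

1011100101110101
1100000110001111
0001110000100000
1100000110101111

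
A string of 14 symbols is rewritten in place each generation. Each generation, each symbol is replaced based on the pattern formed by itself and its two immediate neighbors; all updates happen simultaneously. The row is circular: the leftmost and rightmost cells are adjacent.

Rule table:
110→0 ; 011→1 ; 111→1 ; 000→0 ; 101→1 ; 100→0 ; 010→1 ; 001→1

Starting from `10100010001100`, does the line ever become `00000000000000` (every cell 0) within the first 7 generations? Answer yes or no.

no

11100110011001
11001100110011
10011001100111
00110011001111
01100110011110
11001100111100
10011001111001
generation 7 is 10011001111001, still not uniform 0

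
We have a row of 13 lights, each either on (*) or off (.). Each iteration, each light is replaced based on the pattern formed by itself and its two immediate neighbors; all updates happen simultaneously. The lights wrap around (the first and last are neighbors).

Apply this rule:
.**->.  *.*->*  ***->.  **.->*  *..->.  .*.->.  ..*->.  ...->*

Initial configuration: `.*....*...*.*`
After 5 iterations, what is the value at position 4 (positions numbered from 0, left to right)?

*

*..**...*..*.
....*.*.....*
.**..*..***..
..*.......*.*
....*****..*.
position 4 holds *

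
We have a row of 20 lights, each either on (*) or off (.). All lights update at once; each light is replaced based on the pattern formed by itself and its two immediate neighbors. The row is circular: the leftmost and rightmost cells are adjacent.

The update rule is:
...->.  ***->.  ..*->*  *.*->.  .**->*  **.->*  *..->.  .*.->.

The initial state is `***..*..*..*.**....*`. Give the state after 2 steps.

.*....*..*..***..***

..*.*..*..*..**...**
.*....*..*..***..***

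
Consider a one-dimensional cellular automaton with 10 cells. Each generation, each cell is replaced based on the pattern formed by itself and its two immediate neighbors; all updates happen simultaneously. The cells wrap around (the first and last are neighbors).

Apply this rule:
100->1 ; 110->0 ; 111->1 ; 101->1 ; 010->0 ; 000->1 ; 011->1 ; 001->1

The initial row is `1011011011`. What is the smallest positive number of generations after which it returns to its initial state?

generation 1: 0110110111
generation 2: 1101101110
generation 3: 1011011101
generation 4: 0110111011
generation 5: 1101110110
generation 6: 1011101101
generation 7: 0111011011
generation 8: 1110110110
generation 9: 1101101101
generation 10: 1011011011

10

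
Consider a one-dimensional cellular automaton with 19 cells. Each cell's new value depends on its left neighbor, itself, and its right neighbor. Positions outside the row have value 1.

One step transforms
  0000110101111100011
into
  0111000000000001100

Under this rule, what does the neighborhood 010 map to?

0

At position 7 the neighborhood is 010; the next row has 0 there.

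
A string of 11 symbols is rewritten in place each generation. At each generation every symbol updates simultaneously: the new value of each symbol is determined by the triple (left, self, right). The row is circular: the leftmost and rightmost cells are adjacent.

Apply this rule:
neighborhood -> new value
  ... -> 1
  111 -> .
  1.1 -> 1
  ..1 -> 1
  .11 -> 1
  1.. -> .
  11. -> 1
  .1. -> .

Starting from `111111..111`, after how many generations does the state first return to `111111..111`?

11

.....1.11..
11111.111.1
....111.111
.1111.111.1
11..111.11.
11.11.11111
.111111....
11....1.111
.1.111.11..
1.11.1111.1
111111..111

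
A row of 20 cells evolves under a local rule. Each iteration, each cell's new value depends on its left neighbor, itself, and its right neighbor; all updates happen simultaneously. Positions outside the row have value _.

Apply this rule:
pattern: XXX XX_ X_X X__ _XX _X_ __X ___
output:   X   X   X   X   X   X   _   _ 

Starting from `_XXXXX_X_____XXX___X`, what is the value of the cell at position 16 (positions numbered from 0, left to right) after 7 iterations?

X

_XXXXXXXX____XXXX__X
_XXXXXXXXX___XXXXX_X
_XXXXXXXXXX__XXXXXXX
_XXXXXXXXXXX_XXXXXXX
_XXXXXXXXXXXXXXXXXXX
_XXXXXXXXXXXXXXXXXXX  (fixed point — unchanged through iteration 7)
position 16 holds X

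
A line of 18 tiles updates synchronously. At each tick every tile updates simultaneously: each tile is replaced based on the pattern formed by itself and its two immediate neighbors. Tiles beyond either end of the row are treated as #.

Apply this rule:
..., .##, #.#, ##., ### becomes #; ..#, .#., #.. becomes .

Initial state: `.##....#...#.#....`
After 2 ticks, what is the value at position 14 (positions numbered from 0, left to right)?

tick 1: ###.##...#..#..##.
tick 2: ######.#.......###
position 14 holds .

.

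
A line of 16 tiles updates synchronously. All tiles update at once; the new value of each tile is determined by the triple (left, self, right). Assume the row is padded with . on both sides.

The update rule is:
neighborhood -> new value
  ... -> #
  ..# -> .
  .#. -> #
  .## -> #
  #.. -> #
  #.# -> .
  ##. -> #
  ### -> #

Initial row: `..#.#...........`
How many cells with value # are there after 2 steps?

14

step 1: #.#.############
step 2: #.#.############
count of #: 14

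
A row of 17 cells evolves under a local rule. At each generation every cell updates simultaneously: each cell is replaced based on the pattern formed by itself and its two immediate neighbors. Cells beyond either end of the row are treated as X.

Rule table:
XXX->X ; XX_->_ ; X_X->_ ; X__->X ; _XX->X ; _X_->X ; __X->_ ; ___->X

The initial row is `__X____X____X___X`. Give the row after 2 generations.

X_XXXX_XXXX_XXX_X
__XXX__XXX__XX__X

__XXX__XXX__XX__X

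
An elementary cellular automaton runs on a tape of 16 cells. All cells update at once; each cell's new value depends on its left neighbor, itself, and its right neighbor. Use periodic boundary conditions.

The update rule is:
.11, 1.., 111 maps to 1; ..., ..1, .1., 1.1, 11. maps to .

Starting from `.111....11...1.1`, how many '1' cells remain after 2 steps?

3

step 1: .11.1...1.1.....
step 2: .1...1.....1....
count of 1: 3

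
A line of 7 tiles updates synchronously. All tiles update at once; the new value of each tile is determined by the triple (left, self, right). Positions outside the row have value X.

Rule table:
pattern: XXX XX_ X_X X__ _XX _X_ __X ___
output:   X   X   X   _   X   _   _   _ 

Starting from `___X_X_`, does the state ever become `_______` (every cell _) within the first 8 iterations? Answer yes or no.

iteration 1: ____X_X
iteration 2: _____XX
iteration 3: _____XX  (fixed point — unchanged through iteration 8)
iteration 8 is _____XX, still not uniform _

no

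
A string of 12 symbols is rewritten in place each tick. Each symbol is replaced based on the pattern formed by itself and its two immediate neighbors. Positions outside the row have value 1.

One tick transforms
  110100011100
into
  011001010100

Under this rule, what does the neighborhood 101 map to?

1

At position 2 the neighborhood is 101; the next row has 1 there.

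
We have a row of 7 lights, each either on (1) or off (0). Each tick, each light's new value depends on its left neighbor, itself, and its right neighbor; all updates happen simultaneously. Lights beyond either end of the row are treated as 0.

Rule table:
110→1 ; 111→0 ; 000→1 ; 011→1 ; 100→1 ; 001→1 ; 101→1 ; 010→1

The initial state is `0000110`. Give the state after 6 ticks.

tick 1: 1111111
tick 2: 1000001
tick 3: 1111111  (repeats tick 1; period 2)
tick 6: 1000001

1000001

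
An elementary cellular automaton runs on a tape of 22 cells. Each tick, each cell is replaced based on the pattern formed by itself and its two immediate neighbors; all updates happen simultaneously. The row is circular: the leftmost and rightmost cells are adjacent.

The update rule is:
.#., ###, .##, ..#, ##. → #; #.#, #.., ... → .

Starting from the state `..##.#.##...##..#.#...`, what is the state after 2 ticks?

.###.#.##..###.##.#...
####.#.##.####.##.#...

####.#.##.####.##.#...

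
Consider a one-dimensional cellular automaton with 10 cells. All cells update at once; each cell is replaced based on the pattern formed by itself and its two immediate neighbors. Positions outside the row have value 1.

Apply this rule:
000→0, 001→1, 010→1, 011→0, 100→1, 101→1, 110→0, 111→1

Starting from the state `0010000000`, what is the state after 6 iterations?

1111000001
1110100010
1101110111
1010101011
0111111101
1011111010

1011111010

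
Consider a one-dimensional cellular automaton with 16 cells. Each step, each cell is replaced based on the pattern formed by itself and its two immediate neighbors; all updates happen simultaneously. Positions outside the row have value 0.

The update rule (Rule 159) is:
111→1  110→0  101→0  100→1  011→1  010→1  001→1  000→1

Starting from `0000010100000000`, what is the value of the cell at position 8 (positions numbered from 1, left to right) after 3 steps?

step 1: 1111110111111111
step 2: 1111100111111110
step 3: 1111011111111101
position 8 holds 1

1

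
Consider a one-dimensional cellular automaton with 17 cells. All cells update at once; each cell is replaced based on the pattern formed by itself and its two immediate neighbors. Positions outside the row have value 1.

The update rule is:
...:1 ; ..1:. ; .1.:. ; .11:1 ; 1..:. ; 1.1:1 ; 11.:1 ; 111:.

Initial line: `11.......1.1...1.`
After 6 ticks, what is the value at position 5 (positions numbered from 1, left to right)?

1

tick 1: .1.11111..1..1..1
tick 2: 1.11...1........1
tick 3: 1111.1...111111.1
tick 4: ...11..1.1....111
tick 5: .1.11...1..11.1..
tick 6: 1.111.1....111...
position 5 holds 1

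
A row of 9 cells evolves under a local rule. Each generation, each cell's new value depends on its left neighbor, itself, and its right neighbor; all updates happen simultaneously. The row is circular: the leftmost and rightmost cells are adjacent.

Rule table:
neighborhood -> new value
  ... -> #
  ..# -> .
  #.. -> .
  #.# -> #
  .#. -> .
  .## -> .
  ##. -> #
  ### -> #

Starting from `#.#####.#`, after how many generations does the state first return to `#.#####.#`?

9

generation 1: ##.#####.
generation 2: .##.#####
generation 3: #.##.####
generation 4: ##.##.###
generation 5: ###.##.##
generation 6: ####.##.#
generation 7: #####.##.
generation 8: .#####.##
generation 9: #.#####.#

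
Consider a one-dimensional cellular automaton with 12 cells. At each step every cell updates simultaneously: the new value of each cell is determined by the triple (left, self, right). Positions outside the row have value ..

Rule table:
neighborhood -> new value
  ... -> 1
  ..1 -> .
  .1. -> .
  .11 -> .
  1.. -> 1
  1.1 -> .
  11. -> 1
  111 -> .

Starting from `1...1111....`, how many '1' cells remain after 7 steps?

.11....11111
..1111.....1
1....11111..
.111.....111
...11111...1
11.....111..
.11111...111
count of 1: 8

8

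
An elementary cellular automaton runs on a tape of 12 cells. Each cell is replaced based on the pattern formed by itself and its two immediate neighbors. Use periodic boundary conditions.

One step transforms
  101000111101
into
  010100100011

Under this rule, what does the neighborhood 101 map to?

1

At position 1 the neighborhood is 101; the next row has 1 there.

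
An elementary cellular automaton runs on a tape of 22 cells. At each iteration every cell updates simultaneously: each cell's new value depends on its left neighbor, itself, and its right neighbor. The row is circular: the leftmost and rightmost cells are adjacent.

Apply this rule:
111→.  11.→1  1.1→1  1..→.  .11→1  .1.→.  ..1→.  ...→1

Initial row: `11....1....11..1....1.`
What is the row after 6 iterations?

.1....1.111...1.1...11

11.11...11.11....11..1
.1111.1.11111.11.11..1
11..11.11...1111111...
11..11111.1.1.....1.1.
11..1...11.1..111..1.1
.1....1.111...1.1...11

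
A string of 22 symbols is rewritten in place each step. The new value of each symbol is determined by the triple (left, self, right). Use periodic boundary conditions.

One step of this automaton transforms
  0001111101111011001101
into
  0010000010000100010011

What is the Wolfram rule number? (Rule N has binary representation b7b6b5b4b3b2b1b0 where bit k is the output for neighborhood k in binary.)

38

position 4: 111 → 0  (bit 7 = 0)
position 7: 110 → 0  (bit 6 = 0)
position 8: 101 → 1  (bit 5 = 1)
position 0: 100 → 0  (bit 4 = 0)
position 3: 011 → 0  (bit 3 = 0)
position 21: 010 → 1  (bit 2 = 1)
position 2: 001 → 1  (bit 1 = 1)
position 1: 000 → 0  (bit 0 = 0)
bits b7..b0 = 00100110 = 38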